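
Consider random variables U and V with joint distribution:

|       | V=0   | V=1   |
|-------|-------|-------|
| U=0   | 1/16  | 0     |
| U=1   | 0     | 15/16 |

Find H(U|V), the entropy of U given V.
Marginal P(V) (column sums):
  P(V=0) = 1/16 + 0 = 1/16
  P(V=1) = 0 + 15/16 = 15/16

H(U|V) = -Σ P(U,V)·log₂ P(U|V), where P(U|V) = P(U,V) / P(V)
  (cells with P(U,V) = 0 contribute 0)
  (U=0,V=0): P(U|V) = (1/16)/(1/16) = 1;  -(1/16)·log₂(1) = 0.0000
  (U=1,V=1): P(U|V) = (15/16)/(15/16) = 1;  -(15/16)·log₂(1) = 0.0000
H(U|V) = 0.0000 + 0.0000
  = 0.0000 bits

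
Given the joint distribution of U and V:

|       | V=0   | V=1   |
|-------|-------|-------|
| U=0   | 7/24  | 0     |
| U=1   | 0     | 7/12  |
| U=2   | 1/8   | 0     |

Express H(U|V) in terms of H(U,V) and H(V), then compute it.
H(U|V) = H(U,V) - H(V)

Marginal P(V) (column sums):
  P(V=0) = 7/24 + 0 + 1/8 = 5/12
  P(V=1) = 0 + 7/12 + 0 = 7/12

H(U,V) = -[(7/24)·log₂(7/24) + (7/12)·log₂(7/12) + (1/8)·log₂(1/8)]
  = 0.5185 + 0.4536 + 0.3750
  = 1.3471 bits
H(V) = -[(5/12)·log₂(5/12) + (7/12)·log₂(7/12)]
  = 0.5263 + 0.4536
  = 0.9799 bits

H(U|V) = 1.3471 - 0.9799 = 0.3672 bits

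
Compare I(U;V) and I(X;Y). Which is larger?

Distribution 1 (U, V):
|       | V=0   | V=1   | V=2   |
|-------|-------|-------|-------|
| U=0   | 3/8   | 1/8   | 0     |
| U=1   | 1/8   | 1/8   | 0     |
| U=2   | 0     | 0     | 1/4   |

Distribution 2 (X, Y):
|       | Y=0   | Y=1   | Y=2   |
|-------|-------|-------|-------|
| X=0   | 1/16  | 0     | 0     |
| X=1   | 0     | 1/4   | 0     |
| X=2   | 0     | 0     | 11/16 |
Distribution 1 (U, V):
Marginal P(U) (row sums):
  P(U=0) = 3/8 + 1/8 + 0 = 1/2
  P(U=1) = 1/8 + 1/8 + 0 = 1/4
  P(U=2) = 0 + 0 + 1/4 = 1/4
Marginal P(V) (column sums):
  P(V=0) = 3/8 + 1/8 + 0 = 1/2
  P(V=1) = 1/8 + 1/8 + 0 = 1/4
  P(V=2) = 0 + 0 + 1/4 = 1/4

H(U) = -[(1/2)·log₂(1/2) + (1/4)·log₂(1/4) + (1/4)·log₂(1/4)]
  = 0.5000 + 0.5000 + 0.5000
  = 1.5000 bits
H(V) = -[(1/2)·log₂(1/2) + (1/4)·log₂(1/4) + (1/4)·log₂(1/4)]
  = 0.5000 + 0.5000 + 0.5000
  = 1.5000 bits
H(U,V) = -[(3/8)·log₂(3/8) + (1/8)·log₂(1/8) + (1/8)·log₂(1/8) + (1/8)·log₂(1/8) + (1/4)·log₂(1/4)]
  = 0.5306 + 0.3750 + 0.3750 + 0.3750 + 0.5000
  = 2.1556 bits

I(U;V) = H(U) + H(V) - H(U,V)
  = 1.5000 + 1.5000 - 2.1556
  = 0.8444 bits

Distribution 2 (X, Y):
Marginal P(X) (row sums):
  P(X=0) = 1/16 + 0 + 0 = 1/16
  P(X=1) = 0 + 1/4 + 0 = 1/4
  P(X=2) = 0 + 0 + 11/16 = 11/16
Marginal P(Y) (column sums):
  P(Y=0) = 1/16 + 0 + 0 = 1/16
  P(Y=1) = 0 + 1/4 + 0 = 1/4
  P(Y=2) = 0 + 0 + 11/16 = 11/16

H(X) = -[(1/16)·log₂(1/16) + (1/4)·log₂(1/4) + (11/16)·log₂(11/16)]
  = 0.2500 + 0.5000 + 0.3716
  = 1.1216 bits
H(Y) = -[(1/16)·log₂(1/16) + (1/4)·log₂(1/4) + (11/16)·log₂(11/16)]
  = 0.2500 + 0.5000 + 0.3716
  = 1.1216 bits
H(X,Y) = -[(1/16)·log₂(1/16) + (1/4)·log₂(1/4) + (11/16)·log₂(11/16)]
  = 0.2500 + 0.5000 + 0.3716
  = 1.1216 bits

I(X;Y) = H(X) + H(Y) - H(X,Y)
  = 1.1216 + 1.1216 - 1.1216
  = 1.1216 bits

I(X;Y) = 1.1216 bits > I(U;V) = 0.8444 bits, so (X, Y) has the higher mutual information (stronger dependence).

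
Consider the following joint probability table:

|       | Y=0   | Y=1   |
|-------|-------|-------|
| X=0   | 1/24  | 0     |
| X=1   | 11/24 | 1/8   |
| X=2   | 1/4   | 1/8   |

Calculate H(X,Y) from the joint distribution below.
H(X,Y) = -Σ P(X,Y) log₂ P(X,Y), summed over the non-zero cells:
H(X,Y) = -[(1/24)·log₂(1/24) + (11/24)·log₂(11/24) + (1/8)·log₂(1/8) + (1/4)·log₂(1/4) + (1/8)·log₂(1/8)]
  = 0.1910 + 0.5159 + 0.3750 + 0.5000 + 0.3750
  = 1.9569 bits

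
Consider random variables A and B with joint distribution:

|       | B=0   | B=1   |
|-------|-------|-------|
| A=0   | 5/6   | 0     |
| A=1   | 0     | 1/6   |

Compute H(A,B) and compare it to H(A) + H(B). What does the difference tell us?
Marginal P(A) (row sums):
  P(A=0) = 5/6 + 0 = 5/6
  P(A=1) = 0 + 1/6 = 1/6
Marginal P(B) (column sums):
  P(B=0) = 5/6 + 0 = 5/6
  P(B=1) = 0 + 1/6 = 1/6

H(A,B) = -[(5/6)·log₂(5/6) + (1/6)·log₂(1/6)]
  = 0.2192 + 0.4308
  = 0.6500 bits
H(A) = -[(5/6)·log₂(5/6) + (1/6)·log₂(1/6)]
  = 0.2192 + 0.4308
  = 0.6500 bits
H(B) = -[(5/6)·log₂(5/6) + (1/6)·log₂(1/6)]
  = 0.2192 + 0.4308
  = 0.6500 bits

H(A) + H(B) = 0.6500 + 0.6500 = 1.3000 bits
Difference: H(A) + H(B) - H(A,B) = 1.3000 - 0.6500 = 0.6500 bits = I(A;B)

The difference is the mutual information; it is positive here, so A and B are dependent (knowing one reduces uncertainty about the other by 0.6500 bits).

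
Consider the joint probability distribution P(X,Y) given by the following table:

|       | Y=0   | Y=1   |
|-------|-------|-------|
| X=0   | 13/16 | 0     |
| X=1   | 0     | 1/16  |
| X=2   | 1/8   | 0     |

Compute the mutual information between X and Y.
Marginal P(X) (row sums):
  P(X=0) = 13/16 + 0 = 13/16
  P(X=1) = 0 + 1/16 = 1/16
  P(X=2) = 1/8 + 0 = 1/8
Marginal P(Y) (column sums):
  P(Y=0) = 13/16 + 0 + 1/8 = 15/16
  P(Y=1) = 0 + 1/16 + 0 = 1/16

H(X) = -[(13/16)·log₂(13/16) + (1/16)·log₂(1/16) + (1/8)·log₂(1/8)]
  = 0.2434 + 0.2500 + 0.3750
  = 0.8684 bits
H(Y) = -[(15/16)·log₂(15/16) + (1/16)·log₂(1/16)]
  = 0.0873 + 0.2500
  = 0.3373 bits
H(X,Y) = -[(13/16)·log₂(13/16) + (1/16)·log₂(1/16) + (1/8)·log₂(1/8)]
  = 0.2434 + 0.2500 + 0.3750
  = 0.8684 bits

I(X;Y) = H(X) + H(Y) - H(X,Y)
  = 0.8684 + 0.3373 - 0.8684
  = 0.3373 bits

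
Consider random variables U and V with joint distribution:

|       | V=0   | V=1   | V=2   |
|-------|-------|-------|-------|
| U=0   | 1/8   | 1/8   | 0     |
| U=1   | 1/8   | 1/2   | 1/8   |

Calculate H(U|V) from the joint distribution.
Marginal P(V) (column sums):
  P(V=0) = 1/8 + 1/8 = 1/4
  P(V=1) = 1/8 + 1/2 = 5/8
  P(V=2) = 0 + 1/8 = 1/8

H(U|V) = -Σ P(U,V)·log₂ P(U|V), where P(U|V) = P(U,V) / P(V)
  (cells with P(U,V) = 0 contribute 0)
  (U=0,V=0): P(U|V) = (1/8)/(1/4) = 1/2;  -(1/8)·log₂(1/2) = 0.1250
  (U=0,V=1): P(U|V) = (1/8)/(5/8) = 1/5;  -(1/8)·log₂(1/5) = 0.2902
  (U=1,V=0): P(U|V) = (1/8)/(1/4) = 1/2;  -(1/8)·log₂(1/2) = 0.1250
  (U=1,V=1): P(U|V) = (1/2)/(5/8) = 4/5;  -(1/2)·log₂(4/5) = 0.1610
  (U=1,V=2): P(U|V) = (1/8)/(1/8) = 1;  -(1/8)·log₂(1) = 0.0000
H(U|V) = 0.1250 + 0.2902 + 0.1250 + 0.1610 + 0.0000
  = 0.7012 bits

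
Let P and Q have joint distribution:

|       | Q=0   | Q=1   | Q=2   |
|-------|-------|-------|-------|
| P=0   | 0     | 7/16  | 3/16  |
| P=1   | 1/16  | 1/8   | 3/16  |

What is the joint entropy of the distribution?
H(P,Q) = -Σ P(P,Q) log₂ P(P,Q), summed over the non-zero cells:
H(P,Q) = -[(7/16)·log₂(7/16) + (3/16)·log₂(3/16) + (1/16)·log₂(1/16) + (1/8)·log₂(1/8) + (3/16)·log₂(3/16)]
  = 0.5218 + 0.4528 + 0.2500 + 0.3750 + 0.4528
  = 2.0524 bits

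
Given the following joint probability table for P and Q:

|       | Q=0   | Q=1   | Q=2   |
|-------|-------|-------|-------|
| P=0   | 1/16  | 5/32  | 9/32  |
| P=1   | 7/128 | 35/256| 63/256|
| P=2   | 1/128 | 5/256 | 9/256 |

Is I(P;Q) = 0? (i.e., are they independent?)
Marginal P(P) (row sums):
  P(P=0) = 1/16 + 5/32 + 9/32 = 1/2
  P(P=1) = 7/128 + 35/256 + 63/256 = 7/16
  P(P=2) = 1/128 + 5/256 + 9/256 = 1/16
Marginal P(Q) (column sums):
  P(Q=0) = 1/16 + 7/128 + 1/128 = 1/8
  P(Q=1) = 5/32 + 35/256 + 5/256 = 5/16
  P(Q=2) = 9/32 + 63/256 + 9/256 = 9/16

P and Q are independent iff P(P=i,Q=j) = P(P=i)·P(Q=j) for every cell.
  P(P=0)·P(Q=0) = 1/2 × 1/8 = 1/16 = P(P=0,Q=0) ✓
  P(P=0)·P(Q=1) = 1/2 × 5/16 = 5/32 = P(P=0,Q=1) ✓
  P(P=0)·P(Q=2) = 1/2 × 9/16 = 9/32 = P(P=0,Q=2) ✓
  P(P=1)·P(Q=0) = 7/16 × 1/8 = 7/128 = P(P=1,Q=0) ✓
  P(P=1)·P(Q=1) = 7/16 × 5/16 = 35/256 = P(P=1,Q=1) ✓
  P(P=1)·P(Q=2) = 7/16 × 9/16 = 63/256 = P(P=1,Q=2) ✓
  P(P=2)·P(Q=0) = 1/16 × 1/8 = 1/128 = P(P=2,Q=0) ✓
  P(P=2)·P(Q=1) = 1/16 × 5/16 = 5/256 = P(P=2,Q=1) ✓
  P(P=2)·P(Q=2) = 1/16 × 9/16 = 9/256 = P(P=2,Q=2) ✓

Yes, P and Q are independent: every cell factors, so I(P;Q) = 0 bits.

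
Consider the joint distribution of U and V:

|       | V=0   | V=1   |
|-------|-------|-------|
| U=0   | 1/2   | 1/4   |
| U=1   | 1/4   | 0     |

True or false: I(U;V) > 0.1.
Marginal P(U) (row sums):
  P(U=0) = 1/2 + 1/4 = 3/4
  P(U=1) = 1/4 + 0 = 1/4
Marginal P(V) (column sums):
  P(V=0) = 1/2 + 1/4 = 3/4
  P(V=1) = 1/4 + 0 = 1/4

H(U) = -[(3/4)·log₂(3/4) + (1/4)·log₂(1/4)]
  = 0.3113 + 0.5000
  = 0.8113 bits
H(V) = -[(3/4)·log₂(3/4) + (1/4)·log₂(1/4)]
  = 0.3113 + 0.5000
  = 0.8113 bits
H(U,V) = -[(1/2)·log₂(1/2) + (1/4)·log₂(1/4) + (1/4)·log₂(1/4)]
  = 0.5000 + 0.5000 + 0.5000
  = 1.5000 bits

I(U;V) = H(U) + H(V) - H(U,V)
  = 0.8113 + 0.8113 - 1.5000
  = 0.1226 bits

True. I(U;V) = 0.1226 bits, which is > 0.1 bits.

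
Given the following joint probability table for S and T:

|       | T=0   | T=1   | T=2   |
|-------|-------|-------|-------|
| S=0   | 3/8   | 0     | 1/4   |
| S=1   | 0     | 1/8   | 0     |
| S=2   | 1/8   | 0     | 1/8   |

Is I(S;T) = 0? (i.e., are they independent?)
Marginal P(S) (row sums):
  P(S=0) = 3/8 + 0 + 1/4 = 5/8
  P(S=1) = 0 + 1/8 + 0 = 1/8
  P(S=2) = 1/8 + 0 + 1/8 = 1/4
Marginal P(T) (column sums):
  P(T=0) = 3/8 + 0 + 1/8 = 1/2
  P(T=1) = 0 + 1/8 + 0 = 1/8
  P(T=2) = 1/4 + 0 + 1/8 = 3/8

S and T are independent iff P(S=i,T=j) = P(S=i)·P(T=j) for every cell.
  P(S=0)·P(T=0) = 5/8 × 1/2 = 5/16, but P(S=0,T=0) = 3/8 ✗

No, S and T are not independent. Quantitatively, I(S;T) > 0:

H(S) = -[(5/8)·log₂(5/8) + (1/8)·log₂(1/8) + (1/4)·log₂(1/4)]
  = 0.4238 + 0.3750 + 0.5000
  = 1.2988 bits
H(T) = -[(1/2)·log₂(1/2) + (1/8)·log₂(1/8) + (3/8)·log₂(3/8)]
  = 0.5000 + 0.3750 + 0.5306
  = 1.4056 bits
H(S,T) = -[(3/8)·log₂(3/8) + (1/4)·log₂(1/4) + (1/8)·log₂(1/8) + (1/8)·log₂(1/8) + (1/8)·log₂(1/8)]
  = 0.5306 + 0.5000 + 0.3750 + 0.3750 + 0.3750
  = 2.1556 bits
I(S;T) = H(S) + H(T) - H(S,T) = 1.2988 + 1.4056 - 2.1556 = 0.5488 bits > 0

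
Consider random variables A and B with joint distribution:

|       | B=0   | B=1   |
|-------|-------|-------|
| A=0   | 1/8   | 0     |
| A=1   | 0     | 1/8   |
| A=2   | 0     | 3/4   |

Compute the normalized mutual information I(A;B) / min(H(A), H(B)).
Marginal P(A) (row sums):
  P(A=0) = 1/8 + 0 = 1/8
  P(A=1) = 0 + 1/8 = 1/8
  P(A=2) = 0 + 3/4 = 3/4
Marginal P(B) (column sums):
  P(B=0) = 1/8 + 0 + 0 = 1/8
  P(B=1) = 0 + 1/8 + 3/4 = 7/8

H(A) = -[(1/8)·log₂(1/8) + (1/8)·log₂(1/8) + (3/4)·log₂(3/4)]
  = 0.3750 + 0.3750 + 0.3113
  = 1.0613 bits
H(B) = -[(1/8)·log₂(1/8) + (7/8)·log₂(7/8)]
  = 0.3750 + 0.1686
  = 0.5436 bits
H(A,B) = -[(1/8)·log₂(1/8) + (1/8)·log₂(1/8) + (3/4)·log₂(3/4)]
  = 0.3750 + 0.3750 + 0.3113
  = 1.0613 bits

I(A;B) = H(A) + H(B) - H(A,B)
  = 1.0613 + 0.5436 - 1.0613
  = 0.5436 bits

min(H(A), H(B)) = min(1.0613, 0.5436) = 0.5436 bits
Normalized MI = 0.5436 / 0.5436 = 1.0000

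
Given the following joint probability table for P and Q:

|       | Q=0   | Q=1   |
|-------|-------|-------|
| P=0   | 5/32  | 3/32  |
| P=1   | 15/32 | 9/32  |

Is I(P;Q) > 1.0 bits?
Marginal P(P) (row sums):
  P(P=0) = 5/32 + 3/32 = 1/4
  P(P=1) = 15/32 + 9/32 = 3/4
Marginal P(Q) (column sums):
  P(Q=0) = 5/32 + 15/32 = 5/8
  P(Q=1) = 3/32 + 9/32 = 3/8

H(P) = -[(1/4)·log₂(1/4) + (3/4)·log₂(3/4)]
  = 0.5000 + 0.3113
  = 0.8113 bits
H(Q) = -[(5/8)·log₂(5/8) + (3/8)·log₂(3/8)]
  = 0.4238 + 0.5306
  = 0.9544 bits
H(P,Q) = -[(5/32)·log₂(5/32) + (3/32)·log₂(3/32) + (15/32)·log₂(15/32) + (9/32)·log₂(9/32)]
  = 0.4184 + 0.3202 + 0.5124 + 0.5147
  = 1.7657 bits

I(P;Q) = H(P) + H(Q) - H(P,Q)
  = 0.8113 + 0.9544 - 1.7657
  = 0.0000 bits

No. I(P;Q) = 0.0000 bits, which is ≤ 1.0 bits.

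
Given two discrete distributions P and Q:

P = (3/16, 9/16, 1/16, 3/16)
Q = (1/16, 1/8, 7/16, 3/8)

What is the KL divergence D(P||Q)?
D(P||Q) = Σ P(i) log₂(P(i)/Q(i))
  i=0: (3/16) × log₂((3/16)/(1/16)) = (3/16) × log₂(3) = 0.2972
  i=1: (9/16) × log₂((9/16)/(1/8)) = (9/16) × log₂(9/2) = 1.2206
  i=2: (1/16) × log₂((1/16)/(7/16)) = (1/16) × log₂(1/7) = -0.1755
  i=3: (3/16) × log₂((3/16)/(3/8)) = (3/16) × log₂(1/2) = -0.1875
D(P||Q) = 0.2972 + 1.2206 - 0.1755 - 0.1875
  = 1.1548 bits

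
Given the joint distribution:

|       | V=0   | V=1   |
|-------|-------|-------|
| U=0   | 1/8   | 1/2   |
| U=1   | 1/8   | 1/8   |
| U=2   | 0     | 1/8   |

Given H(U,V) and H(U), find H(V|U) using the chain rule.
From the chain rule: H(U,V) = H(U) + H(V|U)
Therefore: H(V|U) = H(U,V) - H(U)

H(U,V) = -[(1/8)·log₂(1/8) + (1/2)·log₂(1/2) + (1/8)·log₂(1/8) + (1/8)·log₂(1/8) + (1/8)·log₂(1/8)]
  = 0.3750 + 0.5000 + 0.3750 + 0.3750 + 0.3750
  = 2.0000 bits
Marginal P(U) (row sums):
  P(U=0) = 1/8 + 1/2 = 5/8
  P(U=1) = 1/8 + 1/8 = 1/4
  P(U=2) = 0 + 1/8 = 1/8
H(U) = -[(5/8)·log₂(5/8) + (1/4)·log₂(1/4) + (1/8)·log₂(1/8)]
  = 0.4238 + 0.5000 + 0.3750
  = 1.2988 bits

H(V|U) = 2.0000 - 1.2988 = 0.7012 bits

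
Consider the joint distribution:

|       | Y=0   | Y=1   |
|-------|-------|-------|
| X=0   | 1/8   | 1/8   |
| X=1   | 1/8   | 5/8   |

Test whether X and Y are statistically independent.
Marginal P(X) (row sums):
  P(X=0) = 1/8 + 1/8 = 1/4
  P(X=1) = 1/8 + 5/8 = 3/4
Marginal P(Y) (column sums):
  P(Y=0) = 1/8 + 1/8 = 1/4
  P(Y=1) = 1/8 + 5/8 = 3/4

X and Y are independent iff P(X=i,Y=j) = P(X=i)·P(Y=j) for every cell.
  P(X=0)·P(Y=0) = 1/4 × 1/4 = 1/16, but P(X=0,Y=0) = 1/8 ✗

No, X and Y are not independent. Quantitatively, I(X;Y) > 0:

H(X) = -[(1/4)·log₂(1/4) + (3/4)·log₂(3/4)]
  = 0.5000 + 0.3113
  = 0.8113 bits
H(Y) = -[(1/4)·log₂(1/4) + (3/4)·log₂(3/4)]
  = 0.5000 + 0.3113
  = 0.8113 bits
H(X,Y) = -[(1/8)·log₂(1/8) + (1/8)·log₂(1/8) + (1/8)·log₂(1/8) + (5/8)·log₂(5/8)]
  = 0.3750 + 0.3750 + 0.3750 + 0.4238
  = 1.5488 bits
I(X;Y) = H(X) + H(Y) - H(X,Y) = 0.8113 + 0.8113 - 1.5488 = 0.0738 bits > 0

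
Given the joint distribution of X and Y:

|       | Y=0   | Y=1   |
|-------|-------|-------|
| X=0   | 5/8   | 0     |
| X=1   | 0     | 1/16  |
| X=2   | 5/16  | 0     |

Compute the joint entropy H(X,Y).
H(X,Y) = -Σ P(X,Y) log₂ P(X,Y), summed over the non-zero cells:
H(X,Y) = -[(5/8)·log₂(5/8) + (1/16)·log₂(1/16) + (5/16)·log₂(5/16)]
  = 0.4238 + 0.2500 + 0.5244
  = 1.1982 bits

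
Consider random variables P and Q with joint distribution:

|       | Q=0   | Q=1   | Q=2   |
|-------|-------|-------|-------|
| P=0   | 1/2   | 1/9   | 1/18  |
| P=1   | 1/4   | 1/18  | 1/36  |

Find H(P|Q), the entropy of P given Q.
Marginal P(Q) (column sums):
  P(Q=0) = 1/2 + 1/4 = 3/4
  P(Q=1) = 1/9 + 1/18 = 1/6
  P(Q=2) = 1/18 + 1/36 = 1/12

H(P|Q) = -Σ P(P,Q)·log₂ P(P|Q), where P(P|Q) = P(P,Q) / P(Q)
  (P=0,Q=0): P(P|Q) = (1/2)/(3/4) = 2/3;  -(1/2)·log₂(2/3) = 0.2925
  (P=0,Q=1): P(P|Q) = (1/9)/(1/6) = 2/3;  -(1/9)·log₂(2/3) = 0.0650
  (P=0,Q=2): P(P|Q) = (1/18)/(1/12) = 2/3;  -(1/18)·log₂(2/3) = 0.0325
  (P=1,Q=0): P(P|Q) = (1/4)/(3/4) = 1/3;  -(1/4)·log₂(1/3) = 0.3962
  (P=1,Q=1): P(P|Q) = (1/18)/(1/6) = 1/3;  -(1/18)·log₂(1/3) = 0.0881
  (P=1,Q=2): P(P|Q) = (1/36)/(1/12) = 1/3;  -(1/36)·log₂(1/3) = 0.0440
H(P|Q) = 0.2925 + 0.0650 + 0.0325 + 0.3962 + 0.0881 + 0.0440
  = 0.9183 bits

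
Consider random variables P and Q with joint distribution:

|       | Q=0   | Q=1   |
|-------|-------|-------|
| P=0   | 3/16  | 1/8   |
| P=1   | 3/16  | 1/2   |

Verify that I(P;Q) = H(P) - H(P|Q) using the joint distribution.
Left side, from I(P;Q) = H(P) + H(Q) - H(P,Q):
Marginal P(P) (row sums):
  P(P=0) = 3/16 + 1/8 = 5/16
  P(P=1) = 3/16 + 1/2 = 11/16
Marginal P(Q) (column sums):
  P(Q=0) = 3/16 + 3/16 = 3/8
  P(Q=1) = 1/8 + 1/2 = 5/8

H(P) = -[(5/16)·log₂(5/16) + (11/16)·log₂(11/16)]
  = 0.5244 + 0.3716
  = 0.8960 bits
H(Q) = -[(3/8)·log₂(3/8) + (5/8)·log₂(5/8)]
  = 0.5306 + 0.4238
  = 0.9544 bits
H(P,Q) = -[(3/16)·log₂(3/16) + (1/8)·log₂(1/8) + (3/16)·log₂(3/16) + (1/2)·log₂(1/2)]
  = 0.4528 + 0.3750 + 0.4528 + 0.5000
  = 1.7806 bits

I(P;Q) = H(P) + H(Q) - H(P,Q)
  = 0.8960 + 0.9544 - 1.7806
  = 0.0698 bits

Right side, with H(P|Q) computed directly from the conditional probabilities:
H(P|Q) = -Σ P(P,Q)·log₂ P(P|Q), where P(P|Q) = P(P,Q) / P(Q)
  (P=0,Q=0): P(P|Q) = (3/16)/(3/8) = 1/2;  -(3/16)·log₂(1/2) = 0.1875
  (P=0,Q=1): P(P|Q) = (1/8)/(5/8) = 1/5;  -(1/8)·log₂(1/5) = 0.2902
  (P=1,Q=0): P(P|Q) = (3/16)/(3/8) = 1/2;  -(3/16)·log₂(1/2) = 0.1875
  (P=1,Q=1): P(P|Q) = (1/2)/(5/8) = 4/5;  -(1/2)·log₂(4/5) = 0.1610
H(P|Q) = 0.1875 + 0.2902 + 0.1875 + 0.1610
  = 0.8262 bits
H(P) - H(P|Q) = 0.8960 - 0.8262 = 0.0698 bits

Both sides equal 0.0698 bits, so I(P;Q) = H(P) - H(P|Q) ✓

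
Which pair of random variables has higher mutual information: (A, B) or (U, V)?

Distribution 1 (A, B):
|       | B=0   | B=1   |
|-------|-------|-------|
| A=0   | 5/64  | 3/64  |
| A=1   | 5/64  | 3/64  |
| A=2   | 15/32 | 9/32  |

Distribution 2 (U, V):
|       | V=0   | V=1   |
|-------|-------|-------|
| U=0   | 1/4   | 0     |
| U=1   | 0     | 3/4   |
Distribution 1 (A, B):
Marginal P(A) (row sums):
  P(A=0) = 5/64 + 3/64 = 1/8
  P(A=1) = 5/64 + 3/64 = 1/8
  P(A=2) = 15/32 + 9/32 = 3/4
Marginal P(B) (column sums):
  P(B=0) = 5/64 + 5/64 + 15/32 = 5/8
  P(B=1) = 3/64 + 3/64 + 9/32 = 3/8

H(A) = -[(1/8)·log₂(1/8) + (1/8)·log₂(1/8) + (3/4)·log₂(3/4)]
  = 0.3750 + 0.3750 + 0.3113
  = 1.0613 bits
H(B) = -[(5/8)·log₂(5/8) + (3/8)·log₂(3/8)]
  = 0.4238 + 0.5306
  = 0.9544 bits
H(A,B) = -[(5/64)·log₂(5/64) + (3/64)·log₂(3/64) + (5/64)·log₂(5/64) + (3/64)·log₂(3/64) + (15/32)·log₂(15/32) + (9/32)·log₂(9/32)]
  = 0.2873 + 0.2070 + 0.2873 + 0.2070 + 0.5124 + 0.5147
  = 2.0157 bits

I(A;B) = H(A) + H(B) - H(A,B)
  = 1.0613 + 0.9544 - 2.0157
  = 0.0000 bits

Distribution 2 (U, V):
Marginal P(U) (row sums):
  P(U=0) = 1/4 + 0 = 1/4
  P(U=1) = 0 + 3/4 = 3/4
Marginal P(V) (column sums):
  P(V=0) = 1/4 + 0 = 1/4
  P(V=1) = 0 + 3/4 = 3/4

H(U) = -[(1/4)·log₂(1/4) + (3/4)·log₂(3/4)]
  = 0.5000 + 0.3113
  = 0.8113 bits
H(V) = -[(1/4)·log₂(1/4) + (3/4)·log₂(3/4)]
  = 0.5000 + 0.3113
  = 0.8113 bits
H(U,V) = -[(1/4)·log₂(1/4) + (3/4)·log₂(3/4)]
  = 0.5000 + 0.3113
  = 0.8113 bits

I(U;V) = H(U) + H(V) - H(U,V)
  = 0.8113 + 0.8113 - 0.8113
  = 0.8113 bits

I(U;V) = 0.8113 bits > I(A;B) = 0.0000 bits, so (U, V) has the higher mutual information (stronger dependence).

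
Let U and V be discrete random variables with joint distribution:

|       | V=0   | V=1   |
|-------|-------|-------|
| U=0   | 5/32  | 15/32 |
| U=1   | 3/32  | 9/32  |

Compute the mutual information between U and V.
Marginal P(U) (row sums):
  P(U=0) = 5/32 + 15/32 = 5/8
  P(U=1) = 3/32 + 9/32 = 3/8
Marginal P(V) (column sums):
  P(V=0) = 5/32 + 3/32 = 1/4
  P(V=1) = 15/32 + 9/32 = 3/4

H(U) = -[(5/8)·log₂(5/8) + (3/8)·log₂(3/8)]
  = 0.4238 + 0.5306
  = 0.9544 bits
H(V) = -[(1/4)·log₂(1/4) + (3/4)·log₂(3/4)]
  = 0.5000 + 0.3113
  = 0.8113 bits
H(U,V) = -[(5/32)·log₂(5/32) + (15/32)·log₂(15/32) + (3/32)·log₂(3/32) + (9/32)·log₂(9/32)]
  = 0.4184 + 0.5124 + 0.3202 + 0.5147
  = 1.7657 bits

I(U;V) = H(U) + H(V) - H(U,V)
  = 0.9544 + 0.8113 - 1.7657
  = 0.0000 bits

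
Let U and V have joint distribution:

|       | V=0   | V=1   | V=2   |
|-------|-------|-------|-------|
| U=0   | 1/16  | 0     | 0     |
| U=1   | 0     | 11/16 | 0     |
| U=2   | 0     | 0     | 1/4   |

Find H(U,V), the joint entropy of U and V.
H(U,V) = -Σ P(U,V) log₂ P(U,V), summed over the non-zero cells:
H(U,V) = -[(1/16)·log₂(1/16) + (11/16)·log₂(11/16) + (1/4)·log₂(1/4)]
  = 0.2500 + 0.3716 + 0.5000
  = 1.1216 bits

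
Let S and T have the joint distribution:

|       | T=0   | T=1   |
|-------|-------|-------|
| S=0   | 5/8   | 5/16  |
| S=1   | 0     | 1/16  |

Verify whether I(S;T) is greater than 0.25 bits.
Marginal P(S) (row sums):
  P(S=0) = 5/8 + 5/16 = 15/16
  P(S=1) = 0 + 1/16 = 1/16
Marginal P(T) (column sums):
  P(T=0) = 5/8 + 0 = 5/8
  P(T=1) = 5/16 + 1/16 = 3/8

H(S) = -[(15/16)·log₂(15/16) + (1/16)·log₂(1/16)]
  = 0.0873 + 0.2500
  = 0.3373 bits
H(T) = -[(5/8)·log₂(5/8) + (3/8)·log₂(3/8)]
  = 0.4238 + 0.5306
  = 0.9544 bits
H(S,T) = -[(5/8)·log₂(5/8) + (5/16)·log₂(5/16) + (1/16)·log₂(1/16)]
  = 0.4238 + 0.5244 + 0.2500
  = 1.1982 bits

I(S;T) = H(S) + H(T) - H(S,T)
  = 0.3373 + 0.9544 - 1.1982
  = 0.0935 bits

No. I(S;T) = 0.0935 bits, which is ≤ 0.25 bits.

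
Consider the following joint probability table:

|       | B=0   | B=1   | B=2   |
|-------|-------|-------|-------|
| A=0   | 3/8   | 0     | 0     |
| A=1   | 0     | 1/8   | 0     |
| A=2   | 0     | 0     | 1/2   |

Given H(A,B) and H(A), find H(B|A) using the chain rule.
From the chain rule: H(A,B) = H(A) + H(B|A)
Therefore: H(B|A) = H(A,B) - H(A)

H(A,B) = -[(3/8)·log₂(3/8) + (1/8)·log₂(1/8) + (1/2)·log₂(1/2)]
  = 0.5306 + 0.3750 + 0.5000
  = 1.4056 bits
Marginal P(A) (row sums):
  P(A=0) = 3/8 + 0 + 0 = 3/8
  P(A=1) = 0 + 1/8 + 0 = 1/8
  P(A=2) = 0 + 0 + 1/2 = 1/2
H(A) = -[(3/8)·log₂(3/8) + (1/8)·log₂(1/8) + (1/2)·log₂(1/2)]
  = 0.5306 + 0.3750 + 0.5000
  = 1.4056 bits

H(B|A) = 1.4056 - 1.4056 = 0.0000 bits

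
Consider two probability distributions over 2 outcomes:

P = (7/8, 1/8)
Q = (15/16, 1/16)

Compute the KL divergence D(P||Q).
D(P||Q) = Σ P(i) log₂(P(i)/Q(i))
  i=0: (7/8) × log₂((7/8)/(15/16)) = (7/8) × log₂(14/15) = -0.0871
  i=1: (1/8) × log₂((1/8)/(1/16)) = (1/8) × log₂(2) = 0.1250
D(P||Q) = -0.0871 + 0.1250
  = 0.0379 bits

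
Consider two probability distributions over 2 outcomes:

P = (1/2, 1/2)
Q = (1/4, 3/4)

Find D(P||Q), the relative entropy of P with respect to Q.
D(P||Q) = Σ P(i) log₂(P(i)/Q(i))
  i=0: (1/2) × log₂((1/2)/(1/4)) = (1/2) × log₂(2) = 0.5000
  i=1: (1/2) × log₂((1/2)/(3/4)) = (1/2) × log₂(2/3) = -0.2925
D(P||Q) = 0.5000 - 0.2925
  = 0.2075 bits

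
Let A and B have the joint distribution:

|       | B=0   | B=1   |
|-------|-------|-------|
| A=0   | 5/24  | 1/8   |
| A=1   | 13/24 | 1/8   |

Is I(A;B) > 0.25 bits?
Marginal P(A) (row sums):
  P(A=0) = 5/24 + 1/8 = 1/3
  P(A=1) = 13/24 + 1/8 = 2/3
Marginal P(B) (column sums):
  P(B=0) = 5/24 + 13/24 = 3/4
  P(B=1) = 1/8 + 1/8 = 1/4

H(A) = -[(1/3)·log₂(1/3) + (2/3)·log₂(2/3)]
  = 0.5283 + 0.3900
  = 0.9183 bits
H(B) = -[(3/4)·log₂(3/4) + (1/4)·log₂(1/4)]
  = 0.3113 + 0.5000
  = 0.8113 bits
H(A,B) = -[(5/24)·log₂(5/24) + (1/8)·log₂(1/8) + (13/24)·log₂(13/24) + (1/8)·log₂(1/8)]
  = 0.4715 + 0.3750 + 0.4791 + 0.3750
  = 1.7006 bits

I(A;B) = H(A) + H(B) - H(A,B)
  = 0.9183 + 0.8113 - 1.7006
  = 0.0290 bits

No. I(A;B) = 0.0290 bits, which is ≤ 0.25 bits.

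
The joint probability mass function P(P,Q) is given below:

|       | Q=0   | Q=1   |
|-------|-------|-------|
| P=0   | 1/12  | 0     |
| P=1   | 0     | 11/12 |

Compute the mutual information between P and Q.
Marginal P(P) (row sums):
  P(P=0) = 1/12 + 0 = 1/12
  P(P=1) = 0 + 11/12 = 11/12
Marginal P(Q) (column sums):
  P(Q=0) = 1/12 + 0 = 1/12
  P(Q=1) = 0 + 11/12 = 11/12

H(P) = -[(1/12)·log₂(1/12) + (11/12)·log₂(11/12)]
  = 0.2987 + 0.1151
  = 0.4138 bits
H(Q) = -[(1/12)·log₂(1/12) + (11/12)·log₂(11/12)]
  = 0.2987 + 0.1151
  = 0.4138 bits
H(P,Q) = -[(1/12)·log₂(1/12) + (11/12)·log₂(11/12)]
  = 0.2987 + 0.1151
  = 0.4138 bits

I(P;Q) = H(P) + H(Q) - H(P,Q)
  = 0.4138 + 0.4138 - 0.4138
  = 0.4138 bits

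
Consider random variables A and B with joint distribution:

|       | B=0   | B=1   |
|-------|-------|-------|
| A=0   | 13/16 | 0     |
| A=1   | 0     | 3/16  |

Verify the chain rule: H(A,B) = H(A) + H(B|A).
Left side:
H(A,B) = -[(13/16)·log₂(13/16) + (3/16)·log₂(3/16)]
  = 0.2434 + 0.4528
  = 0.6962 bits

Right side:
Marginal P(A) (row sums):
  P(A=0) = 13/16 + 0 = 13/16
  P(A=1) = 0 + 3/16 = 3/16
H(A) = -[(13/16)·log₂(13/16) + (3/16)·log₂(3/16)]
  = 0.2434 + 0.4528
  = 0.6962 bits
H(B|A) = -Σ P(A,B)·log₂ P(B|A), where P(B|A) = P(A,B) / P(A)
  (cells with P(A,B) = 0 contribute 0)
  (A=0,B=0): P(B|A) = (13/16)/(13/16) = 1;  -(13/16)·log₂(1) = 0.0000
  (A=1,B=1): P(B|A) = (3/16)/(3/16) = 1;  -(3/16)·log₂(1) = 0.0000
H(B|A) = 0.0000 + 0.0000
  = 0.0000 bits
H(A) + H(B|A) = 0.6962 + 0.0000 = 0.6962 bits

Both sides equal 0.6962 bits, so the chain rule holds ✓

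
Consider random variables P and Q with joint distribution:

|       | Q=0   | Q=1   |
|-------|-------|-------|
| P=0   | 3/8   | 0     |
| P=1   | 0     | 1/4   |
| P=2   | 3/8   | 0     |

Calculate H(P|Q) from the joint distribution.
Marginal P(Q) (column sums):
  P(Q=0) = 3/8 + 0 + 3/8 = 3/4
  P(Q=1) = 0 + 1/4 + 0 = 1/4

H(P|Q) = -Σ P(P,Q)·log₂ P(P|Q), where P(P|Q) = P(P,Q) / P(Q)
  (cells with P(P,Q) = 0 contribute 0)
  (P=0,Q=0): P(P|Q) = (3/8)/(3/4) = 1/2;  -(3/8)·log₂(1/2) = 0.3750
  (P=1,Q=1): P(P|Q) = (1/4)/(1/4) = 1;  -(1/4)·log₂(1) = 0.0000
  (P=2,Q=0): P(P|Q) = (3/8)/(3/4) = 1/2;  -(3/8)·log₂(1/2) = 0.3750
H(P|Q) = 0.3750 + 0.0000 + 0.3750
  = 0.7500 bits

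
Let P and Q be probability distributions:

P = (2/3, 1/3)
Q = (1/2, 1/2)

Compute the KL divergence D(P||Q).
D(P||Q) = Σ P(i) log₂(P(i)/Q(i))
  i=0: (2/3) × log₂((2/3)/(1/2)) = (2/3) × log₂(4/3) = 0.2767
  i=1: (1/3) × log₂((1/3)/(1/2)) = (1/3) × log₂(2/3) = -0.1950
D(P||Q) = 0.2767 - 0.1950
  = 0.0817 bits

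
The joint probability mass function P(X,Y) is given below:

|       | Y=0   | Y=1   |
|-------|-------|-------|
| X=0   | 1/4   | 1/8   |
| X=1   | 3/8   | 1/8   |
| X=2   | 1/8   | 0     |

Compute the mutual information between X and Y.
Marginal P(X) (row sums):
  P(X=0) = 1/4 + 1/8 = 3/8
  P(X=1) = 3/8 + 1/8 = 1/2
  P(X=2) = 1/8 + 0 = 1/8
Marginal P(Y) (column sums):
  P(Y=0) = 1/4 + 3/8 + 1/8 = 3/4
  P(Y=1) = 1/8 + 1/8 + 0 = 1/4

H(X) = -[(3/8)·log₂(3/8) + (1/2)·log₂(1/2) + (1/8)·log₂(1/8)]
  = 0.5306 + 0.5000 + 0.3750
  = 1.4056 bits
H(Y) = -[(3/4)·log₂(3/4) + (1/4)·log₂(1/4)]
  = 0.3113 + 0.5000
  = 0.8113 bits
H(X,Y) = -[(1/4)·log₂(1/4) + (1/8)·log₂(1/8) + (3/8)·log₂(3/8) + (1/8)·log₂(1/8) + (1/8)·log₂(1/8)]
  = 0.5000 + 0.3750 + 0.5306 + 0.3750 + 0.3750
  = 2.1556 bits

I(X;Y) = H(X) + H(Y) - H(X,Y)
  = 1.4056 + 0.8113 - 2.1556
  = 0.0613 bits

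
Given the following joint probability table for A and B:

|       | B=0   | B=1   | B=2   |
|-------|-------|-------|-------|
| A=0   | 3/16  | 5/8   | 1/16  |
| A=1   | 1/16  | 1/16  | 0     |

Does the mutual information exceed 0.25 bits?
Marginal P(A) (row sums):
  P(A=0) = 3/16 + 5/8 + 1/16 = 7/8
  P(A=1) = 1/16 + 1/16 + 0 = 1/8
Marginal P(B) (column sums):
  P(B=0) = 3/16 + 1/16 = 1/4
  P(B=1) = 5/8 + 1/16 = 11/16
  P(B=2) = 1/16 + 0 = 1/16

H(A) = -[(7/8)·log₂(7/8) + (1/8)·log₂(1/8)]
  = 0.1686 + 0.3750
  = 0.5436 bits
H(B) = -[(1/4)·log₂(1/4) + (11/16)·log₂(11/16) + (1/16)·log₂(1/16)]
  = 0.5000 + 0.3716 + 0.2500
  = 1.1216 bits
H(A,B) = -[(3/16)·log₂(3/16) + (5/8)·log₂(5/8) + (1/16)·log₂(1/16) + (1/16)·log₂(1/16) + (1/16)·log₂(1/16)]
  = 0.4528 + 0.4238 + 0.2500 + 0.2500 + 0.2500
  = 1.6266 bits

I(A;B) = H(A) + H(B) - H(A,B)
  = 0.5436 + 1.1216 - 1.6266
  = 0.0386 bits

No. I(A;B) = 0.0386 bits, which is ≤ 0.25 bits.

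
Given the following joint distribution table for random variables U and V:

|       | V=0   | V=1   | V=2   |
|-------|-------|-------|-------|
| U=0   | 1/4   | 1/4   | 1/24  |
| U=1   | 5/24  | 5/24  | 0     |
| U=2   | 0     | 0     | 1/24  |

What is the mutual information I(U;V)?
Marginal P(U) (row sums):
  P(U=0) = 1/4 + 1/4 + 1/24 = 13/24
  P(U=1) = 5/24 + 5/24 + 0 = 5/12
  P(U=2) = 0 + 0 + 1/24 = 1/24
Marginal P(V) (column sums):
  P(V=0) = 1/4 + 5/24 + 0 = 11/24
  P(V=1) = 1/4 + 5/24 + 0 = 11/24
  P(V=2) = 1/24 + 0 + 1/24 = 1/12

H(U) = -[(13/24)·log₂(13/24) + (5/12)·log₂(5/12) + (1/24)·log₂(1/24)]
  = 0.4791 + 0.5263 + 0.1910
  = 1.1964 bits
H(V) = -[(11/24)·log₂(11/24) + (11/24)·log₂(11/24) + (1/12)·log₂(1/12)]
  = 0.5159 + 0.5159 + 0.2987
  = 1.3305 bits
H(U,V) = -[(1/4)·log₂(1/4) + (1/4)·log₂(1/4) + (1/24)·log₂(1/24) + (5/24)·log₂(5/24) + (5/24)·log₂(5/24) + (1/24)·log₂(1/24)]
  = 0.5000 + 0.5000 + 0.1910 + 0.4715 + 0.4715 + 0.1910
  = 2.3250 bits

I(U;V) = H(U) + H(V) - H(U,V)
  = 1.1964 + 1.3305 - 2.3250
  = 0.2019 bits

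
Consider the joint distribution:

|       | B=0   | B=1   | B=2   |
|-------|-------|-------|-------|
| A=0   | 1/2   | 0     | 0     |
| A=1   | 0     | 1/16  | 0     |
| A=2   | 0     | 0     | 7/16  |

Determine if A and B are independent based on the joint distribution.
Marginal P(A) (row sums):
  P(A=0) = 1/2 + 0 + 0 = 1/2
  P(A=1) = 0 + 1/16 + 0 = 1/16
  P(A=2) = 0 + 0 + 7/16 = 7/16
Marginal P(B) (column sums):
  P(B=0) = 1/2 + 0 + 0 = 1/2
  P(B=1) = 0 + 1/16 + 0 = 1/16
  P(B=2) = 0 + 0 + 7/16 = 7/16

A and B are independent iff P(A=i,B=j) = P(A=i)·P(B=j) for every cell.
  P(A=0)·P(B=0) = 1/2 × 1/2 = 1/4, but P(A=0,B=0) = 1/2 ✗

No, A and B are not independent. Quantitatively, I(A;B) > 0:

H(A) = -[(1/2)·log₂(1/2) + (1/16)·log₂(1/16) + (7/16)·log₂(7/16)]
  = 0.5000 + 0.2500 + 0.5218
  = 1.2718 bits
H(B) = -[(1/2)·log₂(1/2) + (1/16)·log₂(1/16) + (7/16)·log₂(7/16)]
  = 0.5000 + 0.2500 + 0.5218
  = 1.2718 bits
H(A,B) = -[(1/2)·log₂(1/2) + (1/16)·log₂(1/16) + (7/16)·log₂(7/16)]
  = 0.5000 + 0.2500 + 0.5218
  = 1.2718 bits
I(A;B) = H(A) + H(B) - H(A,B) = 1.2718 + 1.2718 - 1.2718 = 1.2718 bits > 0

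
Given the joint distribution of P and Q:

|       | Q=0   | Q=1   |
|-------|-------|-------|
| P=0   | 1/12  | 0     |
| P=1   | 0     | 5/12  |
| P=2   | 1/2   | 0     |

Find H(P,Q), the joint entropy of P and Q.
H(P,Q) = -Σ P(P,Q) log₂ P(P,Q), summed over the non-zero cells:
H(P,Q) = -[(1/12)·log₂(1/12) + (5/12)·log₂(5/12) + (1/2)·log₂(1/2)]
  = 0.2987 + 0.5263 + 0.5000
  = 1.3250 bits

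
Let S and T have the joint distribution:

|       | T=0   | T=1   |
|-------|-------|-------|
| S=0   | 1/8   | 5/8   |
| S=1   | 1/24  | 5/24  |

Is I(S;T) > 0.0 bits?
Marginal P(S) (row sums):
  P(S=0) = 1/8 + 5/8 = 3/4
  P(S=1) = 1/24 + 5/24 = 1/4
Marginal P(T) (column sums):
  P(T=0) = 1/8 + 1/24 = 1/6
  P(T=1) = 5/8 + 5/24 = 5/6

H(S) = -[(3/4)·log₂(3/4) + (1/4)·log₂(1/4)]
  = 0.3113 + 0.5000
  = 0.8113 bits
H(T) = -[(1/6)·log₂(1/6) + (5/6)·log₂(5/6)]
  = 0.4308 + 0.2192
  = 0.6500 bits
H(S,T) = -[(1/8)·log₂(1/8) + (5/8)·log₂(5/8) + (1/24)·log₂(1/24) + (5/24)·log₂(5/24)]
  = 0.3750 + 0.4238 + 0.1910 + 0.4715
  = 1.4613 bits

I(S;T) = H(S) + H(T) - H(S,T)
  = 0.8113 + 0.6500 - 1.4613
  = 0.0000 bits

No. I(S;T) = 0.0000 bits, which is ≤ 0.0 bits.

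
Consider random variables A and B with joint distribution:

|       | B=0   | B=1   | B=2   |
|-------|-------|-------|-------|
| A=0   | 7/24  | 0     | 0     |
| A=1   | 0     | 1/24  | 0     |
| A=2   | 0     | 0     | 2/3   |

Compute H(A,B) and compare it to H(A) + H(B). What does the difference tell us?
Marginal P(A) (row sums):
  P(A=0) = 7/24 + 0 + 0 = 7/24
  P(A=1) = 0 + 1/24 + 0 = 1/24
  P(A=2) = 0 + 0 + 2/3 = 2/3
Marginal P(B) (column sums):
  P(B=0) = 7/24 + 0 + 0 = 7/24
  P(B=1) = 0 + 1/24 + 0 = 1/24
  P(B=2) = 0 + 0 + 2/3 = 2/3

H(A,B) = -[(7/24)·log₂(7/24) + (1/24)·log₂(1/24) + (2/3)·log₂(2/3)]
  = 0.5185 + 0.1910 + 0.3900
  = 1.0995 bits
H(A) = -[(7/24)·log₂(7/24) + (1/24)·log₂(1/24) + (2/3)·log₂(2/3)]
  = 0.5185 + 0.1910 + 0.3900
  = 1.0995 bits
H(B) = -[(7/24)·log₂(7/24) + (1/24)·log₂(1/24) + (2/3)·log₂(2/3)]
  = 0.5185 + 0.1910 + 0.3900
  = 1.0995 bits

H(A) + H(B) = 1.0995 + 1.0995 = 2.1990 bits
Difference: H(A) + H(B) - H(A,B) = 2.1990 - 1.0995 = 1.0995 bits = I(A;B)

The difference is the mutual information; it is positive here, so A and B are dependent (knowing one reduces uncertainty about the other by 1.0995 bits).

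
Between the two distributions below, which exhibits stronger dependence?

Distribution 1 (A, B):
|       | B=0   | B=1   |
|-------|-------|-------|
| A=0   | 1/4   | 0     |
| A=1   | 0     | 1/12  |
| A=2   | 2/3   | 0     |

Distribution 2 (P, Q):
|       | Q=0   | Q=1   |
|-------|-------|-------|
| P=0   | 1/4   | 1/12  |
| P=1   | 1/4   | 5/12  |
Distribution 1 (A, B):
Marginal P(A) (row sums):
  P(A=0) = 1/4 + 0 = 1/4
  P(A=1) = 0 + 1/12 = 1/12
  P(A=2) = 2/3 + 0 = 2/3
Marginal P(B) (column sums):
  P(B=0) = 1/4 + 0 + 2/3 = 11/12
  P(B=1) = 0 + 1/12 + 0 = 1/12

H(A) = -[(1/4)·log₂(1/4) + (1/12)·log₂(1/12) + (2/3)·log₂(2/3)]
  = 0.5000 + 0.2987 + 0.3900
  = 1.1887 bits
H(B) = -[(11/12)·log₂(11/12) + (1/12)·log₂(1/12)]
  = 0.1151 + 0.2987
  = 0.4138 bits
H(A,B) = -[(1/4)·log₂(1/4) + (1/12)·log₂(1/12) + (2/3)·log₂(2/3)]
  = 0.5000 + 0.2987 + 0.3900
  = 1.1887 bits

I(A;B) = H(A) + H(B) - H(A,B)
  = 1.1887 + 0.4138 - 1.1887
  = 0.4138 bits

Distribution 2 (P, Q):
Marginal P(P) (row sums):
  P(P=0) = 1/4 + 1/12 = 1/3
  P(P=1) = 1/4 + 5/12 = 2/3
Marginal P(Q) (column sums):
  P(Q=0) = 1/4 + 1/4 = 1/2
  P(Q=1) = 1/12 + 5/12 = 1/2

H(P) = -[(1/3)·log₂(1/3) + (2/3)·log₂(2/3)]
  = 0.5283 + 0.3900
  = 0.9183 bits
H(Q) = -[(1/2)·log₂(1/2) + (1/2)·log₂(1/2)]
  = 0.5000 + 0.5000
  = 1.0000 bits
H(P,Q) = -[(1/4)·log₂(1/4) + (1/12)·log₂(1/12) + (1/4)·log₂(1/4) + (5/12)·log₂(5/12)]
  = 0.5000 + 0.2987 + 0.5000 + 0.5263
  = 1.8250 bits

I(P;Q) = H(P) + H(Q) - H(P,Q)
  = 0.9183 + 1.0000 - 1.8250
  = 0.0933 bits

I(A;B) = 0.4138 bits > I(P;Q) = 0.0933 bits, so (A, B) has the higher mutual information (stronger dependence).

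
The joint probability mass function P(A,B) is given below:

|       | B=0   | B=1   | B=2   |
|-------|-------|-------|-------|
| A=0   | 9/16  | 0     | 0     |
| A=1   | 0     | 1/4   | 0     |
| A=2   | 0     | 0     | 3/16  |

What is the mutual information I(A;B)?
Marginal P(A) (row sums):
  P(A=0) = 9/16 + 0 + 0 = 9/16
  P(A=1) = 0 + 1/4 + 0 = 1/4
  P(A=2) = 0 + 0 + 3/16 = 3/16
Marginal P(B) (column sums):
  P(B=0) = 9/16 + 0 + 0 = 9/16
  P(B=1) = 0 + 1/4 + 0 = 1/4
  P(B=2) = 0 + 0 + 3/16 = 3/16

H(A) = -[(9/16)·log₂(9/16) + (1/4)·log₂(1/4) + (3/16)·log₂(3/16)]
  = 0.4669 + 0.5000 + 0.4528
  = 1.4197 bits
H(B) = -[(9/16)·log₂(9/16) + (1/4)·log₂(1/4) + (3/16)·log₂(3/16)]
  = 0.4669 + 0.5000 + 0.4528
  = 1.4197 bits
H(A,B) = -[(9/16)·log₂(9/16) + (1/4)·log₂(1/4) + (3/16)·log₂(3/16)]
  = 0.4669 + 0.5000 + 0.4528
  = 1.4197 bits

I(A;B) = H(A) + H(B) - H(A,B)
  = 1.4197 + 1.4197 - 1.4197
  = 1.4197 bits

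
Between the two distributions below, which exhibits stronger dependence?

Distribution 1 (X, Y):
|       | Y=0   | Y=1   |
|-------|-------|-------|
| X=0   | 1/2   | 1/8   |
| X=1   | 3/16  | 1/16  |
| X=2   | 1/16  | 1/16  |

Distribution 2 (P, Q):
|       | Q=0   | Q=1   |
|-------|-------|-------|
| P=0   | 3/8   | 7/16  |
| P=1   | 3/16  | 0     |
Distribution 1 (X, Y):
Marginal P(X) (row sums):
  P(X=0) = 1/2 + 1/8 = 5/8
  P(X=1) = 3/16 + 1/16 = 1/4
  P(X=2) = 1/16 + 1/16 = 1/8
Marginal P(Y) (column sums):
  P(Y=0) = 1/2 + 3/16 + 1/16 = 3/4
  P(Y=1) = 1/8 + 1/16 + 1/16 = 1/4

H(X) = -[(5/8)·log₂(5/8) + (1/4)·log₂(1/4) + (1/8)·log₂(1/8)]
  = 0.4238 + 0.5000 + 0.3750
  = 1.2988 bits
H(Y) = -[(3/4)·log₂(3/4) + (1/4)·log₂(1/4)]
  = 0.3113 + 0.5000
  = 0.8113 bits
H(X,Y) = -[(1/2)·log₂(1/2) + (1/8)·log₂(1/8) + (3/16)·log₂(3/16) + (1/16)·log₂(1/16) + (1/16)·log₂(1/16) + (1/16)·log₂(1/16)]
  = 0.5000 + 0.3750 + 0.4528 + 0.2500 + 0.2500 + 0.2500
  = 2.0778 bits

I(X;Y) = H(X) + H(Y) - H(X,Y)
  = 1.2988 + 0.8113 - 2.0778
  = 0.0323 bits

Distribution 2 (P, Q):
Marginal P(P) (row sums):
  P(P=0) = 3/8 + 7/16 = 13/16
  P(P=1) = 3/16 + 0 = 3/16
Marginal P(Q) (column sums):
  P(Q=0) = 3/8 + 3/16 = 9/16
  P(Q=1) = 7/16 + 0 = 7/16

H(P) = -[(13/16)·log₂(13/16) + (3/16)·log₂(3/16)]
  = 0.2434 + 0.4528
  = 0.6962 bits
H(Q) = -[(9/16)·log₂(9/16) + (7/16)·log₂(7/16)]
  = 0.4669 + 0.5218
  = 0.9887 bits
H(P,Q) = -[(3/8)·log₂(3/8) + (7/16)·log₂(7/16) + (3/16)·log₂(3/16)]
  = 0.5306 + 0.5218 + 0.4528
  = 1.5052 bits

I(P;Q) = H(P) + H(Q) - H(P,Q)
  = 0.6962 + 0.9887 - 1.5052
  = 0.1797 bits

I(P;Q) = 0.1797 bits > I(X;Y) = 0.0323 bits, so (P, Q) has the higher mutual information (stronger dependence).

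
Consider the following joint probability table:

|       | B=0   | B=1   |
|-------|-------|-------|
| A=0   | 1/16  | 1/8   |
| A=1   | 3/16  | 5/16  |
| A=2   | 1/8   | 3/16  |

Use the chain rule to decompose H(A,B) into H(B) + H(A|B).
By the chain rule: H(A,B) = H(B) + H(A|B)

Marginal P(B) (column sums):
  P(B=0) = 1/16 + 3/16 + 1/8 = 3/8
  P(B=1) = 1/8 + 5/16 + 3/16 = 5/8
H(B) = -[(3/8)·log₂(3/8) + (5/8)·log₂(5/8)]
  = 0.5306 + 0.4238
  = 0.9544 bits
H(A|B) = -Σ P(A,B)·log₂ P(A|B), where P(A|B) = P(A,B) / P(B)
  (A=0,B=0): P(A|B) = (1/16)/(3/8) = 1/6;  -(1/16)·log₂(1/6) = 0.1616
  (A=0,B=1): P(A|B) = (1/8)/(5/8) = 1/5;  -(1/8)·log₂(1/5) = 0.2902
  (A=1,B=0): P(A|B) = (3/16)/(3/8) = 1/2;  -(3/16)·log₂(1/2) = 0.1875
  (A=1,B=1): P(A|B) = (5/16)/(5/8) = 1/2;  -(5/16)·log₂(1/2) = 0.3125
  (A=2,B=0): P(A|B) = (1/8)/(3/8) = 1/3;  -(1/8)·log₂(1/3) = 0.1981
  (A=2,B=1): P(A|B) = (3/16)/(5/8) = 3/10;  -(3/16)·log₂(3/10) = 0.3257
H(A|B) = 0.1616 + 0.2902 + 0.1875 + 0.3125 + 0.1981 + 0.3257
  = 1.4756 bits

H(A,B) = H(B) + H(A|B) = 0.9544 + 1.4756 = 2.4300 bits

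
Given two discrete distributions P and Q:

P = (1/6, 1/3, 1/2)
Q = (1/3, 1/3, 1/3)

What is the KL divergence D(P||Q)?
D(P||Q) = Σ P(i) log₂(P(i)/Q(i))
  i=0: (1/6) × log₂((1/6)/(1/3)) = (1/6) × log₂(1/2) = -0.1667
  i=1: (1/3) × log₂((1/3)/(1/3)) = (1/3) × log₂(1) = 0.0000
  i=2: (1/2) × log₂((1/2)/(1/3)) = (1/2) × log₂(3/2) = 0.2925
D(P||Q) = -0.1667 + 0.0000 + 0.2925
  = 0.1258 bits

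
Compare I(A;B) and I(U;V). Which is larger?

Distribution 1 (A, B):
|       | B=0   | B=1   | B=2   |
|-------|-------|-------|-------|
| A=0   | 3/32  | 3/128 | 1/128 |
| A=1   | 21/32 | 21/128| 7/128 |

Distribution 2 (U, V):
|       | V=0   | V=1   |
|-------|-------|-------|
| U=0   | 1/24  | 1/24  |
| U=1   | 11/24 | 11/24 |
Distribution 1 (A, B):
Marginal P(A) (row sums):
  P(A=0) = 3/32 + 3/128 + 1/128 = 1/8
  P(A=1) = 21/32 + 21/128 + 7/128 = 7/8
Marginal P(B) (column sums):
  P(B=0) = 3/32 + 21/32 = 3/4
  P(B=1) = 3/128 + 21/128 = 3/16
  P(B=2) = 1/128 + 7/128 = 1/16

H(A) = -[(1/8)·log₂(1/8) + (7/8)·log₂(7/8)]
  = 0.3750 + 0.1686
  = 0.5436 bits
H(B) = -[(3/4)·log₂(3/4) + (3/16)·log₂(3/16) + (1/16)·log₂(1/16)]
  = 0.3113 + 0.4528 + 0.2500
  = 1.0141 bits
H(A,B) = -[(3/32)·log₂(3/32) + (3/128)·log₂(3/128) + (1/128)·log₂(1/128) + (21/32)·log₂(21/32) + (21/128)·log₂(21/128) + (7/128)·log₂(7/128)]
  = 0.3202 + 0.1269 + 0.0547 + 0.3988 + 0.4278 + 0.2293
  = 1.5577 bits

I(A;B) = H(A) + H(B) - H(A,B)
  = 0.5436 + 1.0141 - 1.5577
  = 0.0000 bits

Distribution 2 (U, V):
Marginal P(U) (row sums):
  P(U=0) = 1/24 + 1/24 = 1/12
  P(U=1) = 11/24 + 11/24 = 11/12
Marginal P(V) (column sums):
  P(V=0) = 1/24 + 11/24 = 1/2
  P(V=1) = 1/24 + 11/24 = 1/2

H(U) = -[(1/12)·log₂(1/12) + (11/12)·log₂(11/12)]
  = 0.2987 + 0.1151
  = 0.4138 bits
H(V) = -[(1/2)·log₂(1/2) + (1/2)·log₂(1/2)]
  = 0.5000 + 0.5000
  = 1.0000 bits
H(U,V) = -[(1/24)·log₂(1/24) + (1/24)·log₂(1/24) + (11/24)·log₂(11/24) + (11/24)·log₂(11/24)]
  = 0.1910 + 0.1910 + 0.5159 + 0.5159
  = 1.4138 bits

I(U;V) = H(U) + H(V) - H(U,V)
  = 0.4138 + 1.0000 - 1.4138
  = 0.0000 bits

Both joint tables factor as the product of their marginals, so I(A;B) = I(U;V) = 0 bits: neither is larger (both pairs are independent).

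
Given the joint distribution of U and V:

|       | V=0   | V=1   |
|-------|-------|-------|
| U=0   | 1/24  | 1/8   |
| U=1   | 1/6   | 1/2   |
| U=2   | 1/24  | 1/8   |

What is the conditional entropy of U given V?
Marginal P(V) (column sums):
  P(V=0) = 1/24 + 1/6 + 1/24 = 1/4
  P(V=1) = 1/8 + 1/2 + 1/8 = 3/4

H(U|V) = -Σ P(U,V)·log₂ P(U|V), where P(U|V) = P(U,V) / P(V)
  (U=0,V=0): P(U|V) = (1/24)/(1/4) = 1/6;  -(1/24)·log₂(1/6) = 0.1077
  (U=0,V=1): P(U|V) = (1/8)/(3/4) = 1/6;  -(1/8)·log₂(1/6) = 0.3231
  (U=1,V=0): P(U|V) = (1/6)/(1/4) = 2/3;  -(1/6)·log₂(2/3) = 0.0975
  (U=1,V=1): P(U|V) = (1/2)/(3/4) = 2/3;  -(1/2)·log₂(2/3) = 0.2925
  (U=2,V=0): P(U|V) = (1/24)/(1/4) = 1/6;  -(1/24)·log₂(1/6) = 0.1077
  (U=2,V=1): P(U|V) = (1/8)/(3/4) = 1/6;  -(1/8)·log₂(1/6) = 0.3231
H(U|V) = 0.1077 + 0.3231 + 0.0975 + 0.2925 + 0.1077 + 0.3231
  = 1.2516 bits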